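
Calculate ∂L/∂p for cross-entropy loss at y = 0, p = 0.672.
∂L/∂p = 3.049

∂L/∂p = -y/p + (1-y)/(1-p) = 0 + 1/0.328 = 3.049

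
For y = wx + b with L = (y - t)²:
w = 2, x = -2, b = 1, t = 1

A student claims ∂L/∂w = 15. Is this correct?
Incorrect

y = (2)(-2) + 1 = -3
∂L/∂y = 2(y - t) = 2(-3 - 1) = -8
∂y/∂w = x = -2
∂L/∂w = -8 × -2 = 16

Claimed value: 15
Incorrect: The correct gradient is 16.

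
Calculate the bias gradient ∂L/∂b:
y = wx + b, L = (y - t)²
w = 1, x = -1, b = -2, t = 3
∂L/∂b = -12

y = wx + b = (1)(-1) + -2 = -3
∂L/∂y = 2(y - t) = 2(-3 - 3) = -12
∂y/∂b = 1
∂L/∂b = ∂L/∂y · ∂y/∂b = -12 × 1 = -12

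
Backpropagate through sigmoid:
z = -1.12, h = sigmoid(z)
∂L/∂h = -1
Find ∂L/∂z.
∂L/∂z = -0.1855

σ(-1.12) = 0.246
σ'(-1.12) = σ(-1.12)(1 - σ(-1.12)) = 0.246 × 0.754 = 0.1855
∂L/∂z = ∂L/∂h · σ'(z) = -1 × 0.1855 = -0.1855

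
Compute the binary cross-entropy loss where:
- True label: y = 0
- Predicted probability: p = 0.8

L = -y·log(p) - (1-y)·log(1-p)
L = 1.609

L = -0·log(0.8) - 1·log(0.2) = -log(0.2) = 1.609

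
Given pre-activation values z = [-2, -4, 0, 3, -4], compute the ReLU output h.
h = [0, 0, 0, 3, 0]

ReLU applied element-wise: max(0,-2)=0, max(0,-4)=0, max(0,0)=0, max(0,3)=3, max(0,-4)=0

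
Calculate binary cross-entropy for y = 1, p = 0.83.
L = 0.1863

L = -1·log(0.83) - 0·log(0.17) = -log(0.83) = 0.1863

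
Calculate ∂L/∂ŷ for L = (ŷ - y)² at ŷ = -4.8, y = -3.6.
∂L/∂ŷ = -2.4

∂L/∂ŷ = 2(ŷ - y) = 2(-4.8 - -3.6) = 2(-1.2) = -2.4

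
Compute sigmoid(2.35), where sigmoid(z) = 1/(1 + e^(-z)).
0.9129

sigmoid(2.35) = 1/(1 + e^(-2.35)) = 1/(1 + 0.09537) = 0.9129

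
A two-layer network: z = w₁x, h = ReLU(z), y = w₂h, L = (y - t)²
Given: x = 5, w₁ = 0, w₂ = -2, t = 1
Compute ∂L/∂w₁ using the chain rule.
∂L/∂w₁ = 0

Forward pass:
z = w₁x = 0×5 = 0
h = ReLU(0) = 0
y = w₂h = -2×0 = 0

Backward pass:
∂L/∂y = 2(y - t) = 2(0 - 1) = -2
∂y/∂h = w₂ = -2
∂h/∂z = 0 (ReLU derivative)
∂z/∂w₁ = x = 5

∂L/∂w₁ = -2 × -2 × 0 × 5 = 0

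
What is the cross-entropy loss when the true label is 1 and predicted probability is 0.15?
L = 1.897

L = -1·log(0.15) - 0·log(0.85) = -log(0.15) = 1.897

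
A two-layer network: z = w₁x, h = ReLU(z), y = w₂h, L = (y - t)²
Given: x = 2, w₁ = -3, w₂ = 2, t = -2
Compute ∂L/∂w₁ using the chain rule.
∂L/∂w₁ = 0

Forward pass:
z = w₁x = -3×2 = -6
h = ReLU(-6) = 0
y = w₂h = 2×0 = 0

Backward pass:
∂L/∂y = 2(y - t) = 2(0 - -2) = 4
∂y/∂h = w₂ = 2
∂h/∂z = 0 (ReLU derivative)
∂z/∂w₁ = x = 2

∂L/∂w₁ = 4 × 2 × 0 × 2 = 0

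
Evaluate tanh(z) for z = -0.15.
-0.1489

tanh(-0.15) = (e^(-0.15) - e^(0.15))/(e^(-0.15) + e^(0.15)) = -0.1489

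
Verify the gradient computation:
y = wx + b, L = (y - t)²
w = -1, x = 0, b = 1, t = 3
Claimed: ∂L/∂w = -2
Incorrect

y = (-1)(0) + 1 = 1
∂L/∂y = 2(y - t) = 2(1 - 3) = -4
∂y/∂w = x = 0
∂L/∂w = -4 × 0 = 0

Claimed value: -2
Incorrect: The correct gradient is 0.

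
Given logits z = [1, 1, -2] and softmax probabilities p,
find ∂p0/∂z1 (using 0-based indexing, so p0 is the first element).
∂p0/∂z1 = -0.238

p = softmax(z) = [0.4879, 0.4879, 0.02429]
p0 = 0.4879, p1 = 0.4879

∂p0/∂z1 = -p0 × p1 = -0.4879 × 0.4879 = -0.238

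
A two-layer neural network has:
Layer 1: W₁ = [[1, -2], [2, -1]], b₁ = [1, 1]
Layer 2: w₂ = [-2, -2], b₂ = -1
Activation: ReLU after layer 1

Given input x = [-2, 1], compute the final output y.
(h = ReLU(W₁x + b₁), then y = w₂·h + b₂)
y = -1

Layer 1 pre-activation: z₁ = [-3, -4]
After ReLU: h = [0, 0]
Layer 2 output: y = -2×0 + -2×0 + -1 = -1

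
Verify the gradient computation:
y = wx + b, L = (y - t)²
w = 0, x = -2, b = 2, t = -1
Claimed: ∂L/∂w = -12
Correct

y = (0)(-2) + 2 = 2
∂L/∂y = 2(y - t) = 2(2 - -1) = 6
∂y/∂w = x = -2
∂L/∂w = 6 × -2 = -12

Claimed value: -12
Correct: The correct gradient is -12.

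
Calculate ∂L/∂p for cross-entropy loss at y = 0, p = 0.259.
∂L/∂p = 1.35

∂L/∂p = -y/p + (1-y)/(1-p) = 0 + 1/0.741 = 1.35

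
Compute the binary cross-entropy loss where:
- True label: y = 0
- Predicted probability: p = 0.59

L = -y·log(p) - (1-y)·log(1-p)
L = 0.8916

L = -0·log(0.59) - 1·log(0.41) = -log(0.41) = 0.8916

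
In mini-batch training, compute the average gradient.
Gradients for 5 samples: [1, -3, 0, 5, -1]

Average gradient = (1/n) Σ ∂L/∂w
Average gradient = 0.4

Average = (1/5)(1 + -3 + 0 + 5 + -1) = 2/5 = 0.4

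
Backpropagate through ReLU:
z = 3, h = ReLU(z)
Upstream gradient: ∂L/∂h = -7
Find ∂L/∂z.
∂L/∂z = -7

h = ReLU(3) = 3
Since z > 0: ∂h/∂z = 1
∂L/∂z = ∂L/∂h · ∂h/∂z = -7 × 1 = -7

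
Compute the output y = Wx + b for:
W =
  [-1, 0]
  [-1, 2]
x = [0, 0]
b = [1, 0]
y = [1, 0]

Wx = [-1×0 + 0×0, -1×0 + 2×0]
   = [0, 0]
y = Wx + b = [0 + 1, 0 + 0] = [1, 0]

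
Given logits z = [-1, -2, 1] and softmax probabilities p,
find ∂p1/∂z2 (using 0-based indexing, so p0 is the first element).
∂p1/∂z2 = -0.03545

p = softmax(z) = [0.1142, 0.04201, 0.8438]
p1 = 0.04201, p2 = 0.8438

∂p1/∂z2 = -p1 × p2 = -0.04201 × 0.8438 = -0.03545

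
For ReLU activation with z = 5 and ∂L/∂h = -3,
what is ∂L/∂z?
∂L/∂z = -3

h = ReLU(5) = 5
Since z > 0: ∂h/∂z = 1
∂L/∂z = ∂L/∂h · ∂h/∂z = -3 × 1 = -3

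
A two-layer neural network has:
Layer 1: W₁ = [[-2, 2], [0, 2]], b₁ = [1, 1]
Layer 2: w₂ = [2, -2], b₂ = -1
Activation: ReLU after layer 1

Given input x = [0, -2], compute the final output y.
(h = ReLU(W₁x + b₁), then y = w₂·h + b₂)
y = -1

Layer 1 pre-activation: z₁ = [-3, -3]
After ReLU: h = [0, 0]
Layer 2 output: y = 2×0 + -2×0 + -1 = -1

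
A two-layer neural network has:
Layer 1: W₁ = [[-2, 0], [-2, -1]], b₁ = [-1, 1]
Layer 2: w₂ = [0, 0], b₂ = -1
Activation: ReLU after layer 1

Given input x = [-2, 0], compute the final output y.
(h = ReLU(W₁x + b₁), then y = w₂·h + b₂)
y = -1

Layer 1 pre-activation: z₁ = [3, 5]
After ReLU: h = [3, 5]
Layer 2 output: y = 0×3 + 0×5 + -1 = -1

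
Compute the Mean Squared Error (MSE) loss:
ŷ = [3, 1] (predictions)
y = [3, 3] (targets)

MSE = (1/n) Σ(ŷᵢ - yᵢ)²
MSE = 2

MSE = (1/2)((3-3)² + (1-3)²) = (1/2)(0 + 4) = 2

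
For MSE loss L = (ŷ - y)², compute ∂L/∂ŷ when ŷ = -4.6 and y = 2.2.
∂L/∂ŷ = -13.6

∂L/∂ŷ = 2(ŷ - y) = 2(-4.6 - 2.2) = 2(-6.8) = -13.6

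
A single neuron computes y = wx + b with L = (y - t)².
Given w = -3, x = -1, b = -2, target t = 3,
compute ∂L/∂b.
∂L/∂b = -4

y = wx + b = (-3)(-1) + -2 = 1
∂L/∂y = 2(y - t) = 2(1 - 3) = -4
∂y/∂b = 1
∂L/∂b = ∂L/∂y · ∂y/∂b = -4 × 1 = -4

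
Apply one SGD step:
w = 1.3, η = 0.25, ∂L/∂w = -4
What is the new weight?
w_new = 2.3

w_new = w - η·∂L/∂w = 1.3 - 0.25×(-4) = 1.3 - (-1) = 2.3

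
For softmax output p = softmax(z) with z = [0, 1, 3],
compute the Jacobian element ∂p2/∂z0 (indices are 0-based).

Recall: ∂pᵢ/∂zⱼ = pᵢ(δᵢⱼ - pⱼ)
∂p2/∂z0 = -0.03545

p = softmax(z) = [0.04201, 0.1142, 0.8438]
p2 = 0.8438, p0 = 0.04201

∂p2/∂z0 = -p2 × p0 = -0.8438 × 0.04201 = -0.03545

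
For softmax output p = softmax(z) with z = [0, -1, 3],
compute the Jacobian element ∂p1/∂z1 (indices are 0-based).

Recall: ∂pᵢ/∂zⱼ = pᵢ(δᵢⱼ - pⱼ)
∂p1/∂z1 = 0.01685

p = softmax(z) = [0.04661, 0.01715, 0.9362]
p1 = 0.01715

∂p1/∂z1 = p1(1 - p1) = 0.01715 × (1 - 0.01715) = 0.01685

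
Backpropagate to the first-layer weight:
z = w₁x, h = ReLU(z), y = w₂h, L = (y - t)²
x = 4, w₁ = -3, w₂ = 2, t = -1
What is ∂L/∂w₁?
∂L/∂w₁ = 0

Forward pass:
z = w₁x = -3×4 = -12
h = ReLU(-12) = 0
y = w₂h = 2×0 = 0

Backward pass:
∂L/∂y = 2(y - t) = 2(0 - -1) = 2
∂y/∂h = w₂ = 2
∂h/∂z = 0 (ReLU derivative)
∂z/∂w₁ = x = 4

∂L/∂w₁ = 2 × 2 × 0 × 4 = 0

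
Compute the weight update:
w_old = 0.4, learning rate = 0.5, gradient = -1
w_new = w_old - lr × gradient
w_new = 0.9

w_new = w - η·∂L/∂w = 0.4 - 0.5×(-1) = 0.4 - (-0.5) = 0.9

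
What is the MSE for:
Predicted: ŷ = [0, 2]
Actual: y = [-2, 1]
MSE = 2.5

MSE = (1/2)((0--2)² + (2-1)²) = (1/2)(4 + 1) = 2.5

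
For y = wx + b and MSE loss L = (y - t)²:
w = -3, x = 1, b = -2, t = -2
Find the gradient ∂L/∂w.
∂L/∂w = -6

y = wx + b = (-3)(1) + -2 = -5
∂L/∂y = 2(y - t) = 2(-5 - -2) = -6
∂y/∂w = x = 1
∂L/∂w = ∂L/∂y · ∂y/∂w = -6 × 1 = -6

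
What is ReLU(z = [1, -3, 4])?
h = [1, 0, 4]

ReLU applied element-wise: max(0,1)=1, max(0,-3)=0, max(0,4)=4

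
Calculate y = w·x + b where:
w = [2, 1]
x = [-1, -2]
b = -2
y = -6

y = (2)(-1) + (1)(-2) + -2 = -6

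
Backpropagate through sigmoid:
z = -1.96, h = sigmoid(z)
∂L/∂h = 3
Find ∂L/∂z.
∂L/∂z = 0.3247

σ(-1.96) = 0.1235
σ'(-1.96) = σ(-1.96)(1 - σ(-1.96)) = 0.1235 × 0.8765 = 0.1082
∂L/∂z = ∂L/∂h · σ'(z) = 3 × 0.1082 = 0.3247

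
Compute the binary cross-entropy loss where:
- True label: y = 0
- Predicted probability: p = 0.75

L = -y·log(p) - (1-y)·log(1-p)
L = 1.386

L = -0·log(0.75) - 1·log(0.25) = -log(0.25) = 1.386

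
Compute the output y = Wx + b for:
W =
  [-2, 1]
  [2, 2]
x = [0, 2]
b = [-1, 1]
y = [1, 5]

Wx = [-2×0 + 1×2, 2×0 + 2×2]
   = [2, 4]
y = Wx + b = [2 + -1, 4 + 1] = [1, 5]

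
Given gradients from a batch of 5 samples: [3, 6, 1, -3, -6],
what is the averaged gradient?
Average gradient = 0.2

Average = (1/5)(3 + 6 + 1 + -3 + -6) = 1/5 = 0.2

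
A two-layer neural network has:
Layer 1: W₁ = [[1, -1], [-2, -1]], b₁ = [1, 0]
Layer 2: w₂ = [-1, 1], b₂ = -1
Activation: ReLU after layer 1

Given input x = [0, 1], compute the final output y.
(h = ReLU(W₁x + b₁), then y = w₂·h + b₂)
y = -1

Layer 1 pre-activation: z₁ = [0, -1]
After ReLU: h = [0, 0]
Layer 2 output: y = -1×0 + 1×0 + -1 = -1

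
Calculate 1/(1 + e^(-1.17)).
0.7631

sigmoid(1.17) = 1/(1 + e^(-1.17)) = 1/(1 + 0.3104) = 0.7631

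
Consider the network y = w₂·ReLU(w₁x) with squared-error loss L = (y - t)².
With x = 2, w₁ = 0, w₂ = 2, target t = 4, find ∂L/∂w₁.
∂L/∂w₁ = 0

Forward pass:
z = w₁x = 0×2 = 0
h = ReLU(0) = 0
y = w₂h = 2×0 = 0

Backward pass:
∂L/∂y = 2(y - t) = 2(0 - 4) = -8
∂y/∂h = w₂ = 2
∂h/∂z = 0 (ReLU derivative)
∂z/∂w₁ = x = 2

∂L/∂w₁ = -8 × 2 × 0 × 2 = 0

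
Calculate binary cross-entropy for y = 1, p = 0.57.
L = 0.5621

L = -1·log(0.57) - 0·log(0.43) = -log(0.57) = 0.5621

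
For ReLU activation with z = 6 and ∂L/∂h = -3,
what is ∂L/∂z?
∂L/∂z = -3

h = ReLU(6) = 6
Since z > 0: ∂h/∂z = 1
∂L/∂z = ∂L/∂h · ∂h/∂z = -3 × 1 = -3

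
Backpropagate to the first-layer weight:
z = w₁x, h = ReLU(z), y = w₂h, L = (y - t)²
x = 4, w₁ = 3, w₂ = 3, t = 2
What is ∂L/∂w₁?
∂L/∂w₁ = 816

Forward pass:
z = w₁x = 3×4 = 12
h = ReLU(12) = 12
y = w₂h = 3×12 = 36

Backward pass:
∂L/∂y = 2(y - t) = 2(36 - 2) = 68
∂y/∂h = w₂ = 3
∂h/∂z = 1 (ReLU derivative)
∂z/∂w₁ = x = 4

∂L/∂w₁ = 68 × 3 × 1 × 4 = 816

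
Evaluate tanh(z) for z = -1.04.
-0.7779

tanh(-1.04) = (e^(-1.04) - e^(1.04))/(e^(-1.04) + e^(1.04)) = -0.7779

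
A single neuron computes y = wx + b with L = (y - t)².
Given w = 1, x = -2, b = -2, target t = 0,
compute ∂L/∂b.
∂L/∂b = -8

y = wx + b = (1)(-2) + -2 = -4
∂L/∂y = 2(y - t) = 2(-4 - 0) = -8
∂y/∂b = 1
∂L/∂b = ∂L/∂y · ∂y/∂b = -8 × 1 = -8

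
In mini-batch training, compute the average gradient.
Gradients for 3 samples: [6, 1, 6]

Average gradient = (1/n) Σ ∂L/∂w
Average gradient = 4.333

Average = (1/3)(6 + 1 + 6) = 13/3 = 4.333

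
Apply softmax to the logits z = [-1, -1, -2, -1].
p = [0.2969, 0.2969, 0.1092, 0.2969]

exp(z) = [0.3679, 0.3679, 0.1353, 0.3679]
Sum = 1.239
p = [0.2969, 0.2969, 0.1092, 0.2969]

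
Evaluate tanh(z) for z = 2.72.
0.9914

tanh(2.72) = (e^(2.72) - e^(-2.72))/(e^(2.72) + e^(-2.72)) = 0.9914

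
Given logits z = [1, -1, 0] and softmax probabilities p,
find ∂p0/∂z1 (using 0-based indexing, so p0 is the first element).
∂p0/∂z1 = -0.05989

p = softmax(z) = [0.6652, 0.09003, 0.2447]
p0 = 0.6652, p1 = 0.09003

∂p0/∂z1 = -p0 × p1 = -0.6652 × 0.09003 = -0.05989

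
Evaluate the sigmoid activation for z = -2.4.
0.08317

sigmoid(-2.4) = 1/(1 + e^(2.4)) = 1/(1 + 11.02) = 0.08317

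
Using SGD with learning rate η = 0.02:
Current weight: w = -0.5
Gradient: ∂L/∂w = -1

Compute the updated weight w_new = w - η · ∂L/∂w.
w_new = -0.48

w_new = w - η·∂L/∂w = -0.5 - 0.02×(-1) = -0.5 - (-0.02) = -0.48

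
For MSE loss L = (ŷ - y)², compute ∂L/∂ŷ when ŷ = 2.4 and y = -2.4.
∂L/∂ŷ = 9.6

∂L/∂ŷ = 2(ŷ - y) = 2(2.4 - -2.4) = 2(4.8) = 9.6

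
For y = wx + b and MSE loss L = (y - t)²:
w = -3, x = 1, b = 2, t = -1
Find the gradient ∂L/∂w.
∂L/∂w = 0

y = wx + b = (-3)(1) + 2 = -1
∂L/∂y = 2(y - t) = 2(-1 - -1) = 0
∂y/∂w = x = 1
∂L/∂w = ∂L/∂y · ∂y/∂w = 0 × 1 = 0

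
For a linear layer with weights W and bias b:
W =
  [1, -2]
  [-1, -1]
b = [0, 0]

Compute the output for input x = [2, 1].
y = [0, -3]

Wx = [1×2 + -2×1, -1×2 + -1×1]
   = [0, -3]
y = Wx + b = [0 + 0, -3 + 0] = [0, -3]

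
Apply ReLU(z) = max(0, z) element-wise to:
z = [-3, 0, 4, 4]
h = [0, 0, 4, 4]

ReLU applied element-wise: max(0,-3)=0, max(0,0)=0, max(0,4)=4, max(0,4)=4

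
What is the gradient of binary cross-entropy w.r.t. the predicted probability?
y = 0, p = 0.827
∂L/∂p = 5.78

∂L/∂p = -y/p + (1-y)/(1-p) = 0 + 1/0.173 = 5.78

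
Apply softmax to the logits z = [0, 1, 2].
p = [0.09, 0.2447, 0.6652]

exp(z) = [1, 2.718, 7.389]
Sum = 11.11
p = [0.09, 0.2447, 0.6652]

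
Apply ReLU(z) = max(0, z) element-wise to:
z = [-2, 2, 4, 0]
h = [0, 2, 4, 0]

ReLU applied element-wise: max(0,-2)=0, max(0,2)=2, max(0,4)=4, max(0,0)=0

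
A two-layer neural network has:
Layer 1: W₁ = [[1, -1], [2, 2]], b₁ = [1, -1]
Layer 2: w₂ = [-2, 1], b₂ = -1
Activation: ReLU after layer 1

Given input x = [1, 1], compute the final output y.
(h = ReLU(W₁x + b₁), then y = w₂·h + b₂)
y = 0

Layer 1 pre-activation: z₁ = [1, 3]
After ReLU: h = [1, 3]
Layer 2 output: y = -2×1 + 1×3 + -1 = 0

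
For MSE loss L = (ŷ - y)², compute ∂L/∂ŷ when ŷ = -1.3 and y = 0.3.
∂L/∂ŷ = -3.2

∂L/∂ŷ = 2(ŷ - y) = 2(-1.3 - 0.3) = 2(-1.6) = -3.2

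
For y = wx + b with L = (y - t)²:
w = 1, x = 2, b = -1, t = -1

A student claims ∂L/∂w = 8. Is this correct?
Correct

y = (1)(2) + -1 = 1
∂L/∂y = 2(y - t) = 2(1 - -1) = 4
∂y/∂w = x = 2
∂L/∂w = 4 × 2 = 8

Claimed value: 8
Correct: The correct gradient is 8.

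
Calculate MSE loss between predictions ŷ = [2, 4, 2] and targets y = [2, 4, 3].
MSE = 0.3333

MSE = (1/3)((2-2)² + (4-4)² + (2-3)²) = (1/3)(0 + 0 + 1) = 0.3333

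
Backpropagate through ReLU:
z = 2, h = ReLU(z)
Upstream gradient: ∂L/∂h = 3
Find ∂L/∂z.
∂L/∂z = 3

h = ReLU(2) = 2
Since z > 0: ∂h/∂z = 1
∂L/∂z = ∂L/∂h · ∂h/∂z = 3 × 1 = 3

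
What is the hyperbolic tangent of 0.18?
0.1781

tanh(0.18) = (e^(0.18) - e^(-0.18))/(e^(0.18) + e^(-0.18)) = 0.1781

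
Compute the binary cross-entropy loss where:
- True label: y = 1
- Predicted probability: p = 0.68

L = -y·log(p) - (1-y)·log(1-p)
L = 0.3857

L = -1·log(0.68) - 0·log(0.32) = -log(0.68) = 0.3857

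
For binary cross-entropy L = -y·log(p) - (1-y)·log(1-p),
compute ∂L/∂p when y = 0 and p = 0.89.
∂L/∂p = 9.091

∂L/∂p = -y/p + (1-y)/(1-p) = 0 + 1/0.11 = 9.091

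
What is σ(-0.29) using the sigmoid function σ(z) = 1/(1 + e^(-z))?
0.428

sigmoid(-0.29) = 1/(1 + e^(0.29)) = 1/(1 + 1.336) = 0.428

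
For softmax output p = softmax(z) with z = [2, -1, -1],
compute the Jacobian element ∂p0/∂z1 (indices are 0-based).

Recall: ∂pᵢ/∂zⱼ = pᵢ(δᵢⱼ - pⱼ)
∂p0/∂z1 = -0.04118

p = softmax(z) = [0.9094, 0.04528, 0.04528]
p0 = 0.9094, p1 = 0.04528

∂p0/∂z1 = -p0 × p1 = -0.9094 × 0.04528 = -0.04118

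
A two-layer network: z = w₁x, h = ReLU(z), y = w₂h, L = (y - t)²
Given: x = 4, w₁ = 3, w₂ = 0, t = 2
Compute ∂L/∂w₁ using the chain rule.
∂L/∂w₁ = 0

Forward pass:
z = w₁x = 3×4 = 12
h = ReLU(12) = 12
y = w₂h = 0×12 = 0

Backward pass:
∂L/∂y = 2(y - t) = 2(0 - 2) = -4
∂y/∂h = w₂ = 0
∂h/∂z = 1 (ReLU derivative)
∂z/∂w₁ = x = 4

∂L/∂w₁ = -4 × 0 × 1 × 4 = 0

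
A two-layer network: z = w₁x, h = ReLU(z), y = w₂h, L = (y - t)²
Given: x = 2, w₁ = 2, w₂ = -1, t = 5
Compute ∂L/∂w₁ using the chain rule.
∂L/∂w₁ = 36

Forward pass:
z = w₁x = 2×2 = 4
h = ReLU(4) = 4
y = w₂h = -1×4 = -4

Backward pass:
∂L/∂y = 2(y - t) = 2(-4 - 5) = -18
∂y/∂h = w₂ = -1
∂h/∂z = 1 (ReLU derivative)
∂z/∂w₁ = x = 2

∂L/∂w₁ = -18 × -1 × 1 × 2 = 36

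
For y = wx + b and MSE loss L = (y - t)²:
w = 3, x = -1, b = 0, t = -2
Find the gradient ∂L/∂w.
∂L/∂w = 2

y = wx + b = (3)(-1) + 0 = -3
∂L/∂y = 2(y - t) = 2(-3 - -2) = -2
∂y/∂w = x = -1
∂L/∂w = ∂L/∂y · ∂y/∂w = -2 × -1 = 2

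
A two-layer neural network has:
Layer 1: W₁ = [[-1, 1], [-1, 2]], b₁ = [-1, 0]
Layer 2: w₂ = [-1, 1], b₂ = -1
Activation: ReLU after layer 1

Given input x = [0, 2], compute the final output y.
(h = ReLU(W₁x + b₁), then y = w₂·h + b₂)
y = 2

Layer 1 pre-activation: z₁ = [1, 4]
After ReLU: h = [1, 4]
Layer 2 output: y = -1×1 + 1×4 + -1 = 2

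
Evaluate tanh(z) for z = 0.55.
0.5005

tanh(0.55) = (e^(0.55) - e^(-0.55))/(e^(0.55) + e^(-0.55)) = 0.5005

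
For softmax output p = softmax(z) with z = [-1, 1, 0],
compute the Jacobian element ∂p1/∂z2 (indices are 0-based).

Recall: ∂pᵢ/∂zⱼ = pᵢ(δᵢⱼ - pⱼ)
∂p1/∂z2 = -0.1628

p = softmax(z) = [0.09003, 0.6652, 0.2447]
p1 = 0.6652, p2 = 0.2447

∂p1/∂z2 = -p1 × p2 = -0.6652 × 0.2447 = -0.1628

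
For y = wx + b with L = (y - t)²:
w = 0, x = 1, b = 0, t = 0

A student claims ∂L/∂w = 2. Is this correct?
Incorrect

y = (0)(1) + 0 = 0
∂L/∂y = 2(y - t) = 2(0 - 0) = 0
∂y/∂w = x = 1
∂L/∂w = 0 × 1 = 0

Claimed value: 2
Incorrect: The correct gradient is 0.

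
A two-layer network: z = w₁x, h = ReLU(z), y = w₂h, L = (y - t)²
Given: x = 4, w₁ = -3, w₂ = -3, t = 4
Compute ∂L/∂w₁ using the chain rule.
∂L/∂w₁ = 0

Forward pass:
z = w₁x = -3×4 = -12
h = ReLU(-12) = 0
y = w₂h = -3×0 = 0

Backward pass:
∂L/∂y = 2(y - t) = 2(0 - 4) = -8
∂y/∂h = w₂ = -3
∂h/∂z = 0 (ReLU derivative)
∂z/∂w₁ = x = 4

∂L/∂w₁ = -8 × -3 × 0 × 4 = 0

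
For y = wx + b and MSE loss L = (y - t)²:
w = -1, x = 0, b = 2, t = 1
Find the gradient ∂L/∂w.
∂L/∂w = 0

y = wx + b = (-1)(0) + 2 = 2
∂L/∂y = 2(y - t) = 2(2 - 1) = 2
∂y/∂w = x = 0
∂L/∂w = ∂L/∂y · ∂y/∂w = 2 × 0 = 0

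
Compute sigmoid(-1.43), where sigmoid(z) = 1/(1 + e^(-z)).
0.1931

sigmoid(-1.43) = 1/(1 + e^(1.43)) = 1/(1 + 4.179) = 0.1931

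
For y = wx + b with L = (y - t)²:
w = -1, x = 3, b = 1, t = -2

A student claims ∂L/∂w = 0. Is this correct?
Correct

y = (-1)(3) + 1 = -2
∂L/∂y = 2(y - t) = 2(-2 - -2) = 0
∂y/∂w = x = 3
∂L/∂w = 0 × 3 = 0

Claimed value: 0
Correct: The correct gradient is 0.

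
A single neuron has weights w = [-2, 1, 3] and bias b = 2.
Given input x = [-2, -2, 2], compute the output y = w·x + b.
y = 10

y = (-2)(-2) + (1)(-2) + (3)(2) + 2 = 10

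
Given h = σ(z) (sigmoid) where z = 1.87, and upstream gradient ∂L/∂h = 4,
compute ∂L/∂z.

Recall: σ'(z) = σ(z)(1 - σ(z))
∂L/∂z = 0.4628

σ(1.87) = 0.8665
σ'(1.87) = σ(1.87)(1 - σ(1.87)) = 0.8665 × 0.1335 = 0.1157
∂L/∂z = ∂L/∂h · σ'(z) = 4 × 0.1157 = 0.4628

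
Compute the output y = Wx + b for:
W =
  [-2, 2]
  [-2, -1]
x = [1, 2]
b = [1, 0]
y = [3, -4]

Wx = [-2×1 + 2×2, -2×1 + -1×2]
   = [2, -4]
y = Wx + b = [2 + 1, -4 + 0] = [3, -4]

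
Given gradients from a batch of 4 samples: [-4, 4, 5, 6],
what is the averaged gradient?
Average gradient = 2.75

Average = (1/4)(-4 + 4 + 5 + 6) = 11/4 = 2.75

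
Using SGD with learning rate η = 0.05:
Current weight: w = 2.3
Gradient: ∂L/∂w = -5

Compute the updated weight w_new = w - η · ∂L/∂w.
w_new = 2.55

w_new = w - η·∂L/∂w = 2.3 - 0.05×(-5) = 2.3 - (-0.25) = 2.55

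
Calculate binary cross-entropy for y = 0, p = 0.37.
L = 0.462

L = -0·log(0.37) - 1·log(0.63) = -log(0.63) = 0.462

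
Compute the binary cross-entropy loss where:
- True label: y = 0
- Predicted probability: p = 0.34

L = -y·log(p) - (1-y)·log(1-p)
L = 0.4155

L = -0·log(0.34) - 1·log(0.66) = -log(0.66) = 0.4155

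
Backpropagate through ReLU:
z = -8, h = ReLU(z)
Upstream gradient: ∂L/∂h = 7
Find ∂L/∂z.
∂L/∂z = 0

h = ReLU(-8) = 0
Since z < 0: ∂h/∂z = 0
∂L/∂z = ∂L/∂h · ∂h/∂z = 7 × 0 = 0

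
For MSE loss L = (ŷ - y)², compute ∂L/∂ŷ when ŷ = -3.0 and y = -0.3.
∂L/∂ŷ = -5.4

∂L/∂ŷ = 2(ŷ - y) = 2(-3.0 - -0.3) = 2(-2.7) = -5.4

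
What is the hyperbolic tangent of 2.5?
0.9866

tanh(2.5) = (e^(2.5) - e^(-2.5))/(e^(2.5) + e^(-2.5)) = 0.9866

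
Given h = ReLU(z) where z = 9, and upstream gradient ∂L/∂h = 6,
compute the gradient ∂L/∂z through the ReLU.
∂L/∂z = 6

h = ReLU(9) = 9
Since z > 0: ∂h/∂z = 1
∂L/∂z = ∂L/∂h · ∂h/∂z = 6 × 1 = 6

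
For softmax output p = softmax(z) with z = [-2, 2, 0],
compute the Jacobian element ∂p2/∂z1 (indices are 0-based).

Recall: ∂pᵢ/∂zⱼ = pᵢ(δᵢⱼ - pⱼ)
∂p2/∂z1 = -0.1017

p = softmax(z) = [0.01588, 0.8668, 0.1173]
p2 = 0.1173, p1 = 0.8668

∂p2/∂z1 = -p2 × p1 = -0.1173 × 0.8668 = -0.1017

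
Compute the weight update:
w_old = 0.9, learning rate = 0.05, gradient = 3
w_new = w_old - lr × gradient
w_new = 0.75

w_new = w - η·∂L/∂w = 0.9 - 0.05×(3) = 0.9 - (0.15) = 0.75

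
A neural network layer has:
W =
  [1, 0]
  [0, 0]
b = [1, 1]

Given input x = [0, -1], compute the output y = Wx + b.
y = [1, 1]

Wx = [1×0 + 0×-1, 0×0 + 0×-1]
   = [0, 0]
y = Wx + b = [0 + 1, 0 + 1] = [1, 1]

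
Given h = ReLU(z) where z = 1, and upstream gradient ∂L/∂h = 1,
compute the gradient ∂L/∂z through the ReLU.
∂L/∂z = 1

h = ReLU(1) = 1
Since z > 0: ∂h/∂z = 1
∂L/∂z = ∂L/∂h · ∂h/∂z = 1 × 1 = 1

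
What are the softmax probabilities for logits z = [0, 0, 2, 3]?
p = [0.0339, 0.0339, 0.2507, 0.6815]

exp(z) = [1, 1, 7.389, 20.09]
Sum = 29.47
p = [0.0339, 0.0339, 0.2507, 0.6815]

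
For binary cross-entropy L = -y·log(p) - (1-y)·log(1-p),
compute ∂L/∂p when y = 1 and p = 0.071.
∂L/∂p = -14.08

∂L/∂p = -y/p + (1-y)/(1-p) = -1/0.071 + 0 = -14.08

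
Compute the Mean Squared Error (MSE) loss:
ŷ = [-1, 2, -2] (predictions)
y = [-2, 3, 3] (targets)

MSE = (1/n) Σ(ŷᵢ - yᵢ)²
MSE = 9

MSE = (1/3)((-1--2)² + (2-3)² + (-2-3)²) = (1/3)(1 + 1 + 25) = 9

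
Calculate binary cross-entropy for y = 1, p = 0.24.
L = 1.427

L = -1·log(0.24) - 0·log(0.76) = -log(0.24) = 1.427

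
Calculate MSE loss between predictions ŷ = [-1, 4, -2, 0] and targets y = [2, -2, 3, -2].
MSE = 18.5

MSE = (1/4)((-1-2)² + (4--2)² + (-2-3)² + (0--2)²) = (1/4)(9 + 36 + 25 + 4) = 18.5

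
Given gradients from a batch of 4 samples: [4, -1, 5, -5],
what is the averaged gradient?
Average gradient = 0.75

Average = (1/4)(4 + -1 + 5 + -5) = 3/4 = 0.75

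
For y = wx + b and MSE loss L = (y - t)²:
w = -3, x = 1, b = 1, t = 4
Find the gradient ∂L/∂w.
∂L/∂w = -12

y = wx + b = (-3)(1) + 1 = -2
∂L/∂y = 2(y - t) = 2(-2 - 4) = -12
∂y/∂w = x = 1
∂L/∂w = ∂L/∂y · ∂y/∂w = -12 × 1 = -12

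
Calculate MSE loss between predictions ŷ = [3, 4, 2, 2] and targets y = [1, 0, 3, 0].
MSE = 6.25

MSE = (1/4)((3-1)² + (4-0)² + (2-3)² + (2-0)²) = (1/4)(4 + 16 + 1 + 4) = 6.25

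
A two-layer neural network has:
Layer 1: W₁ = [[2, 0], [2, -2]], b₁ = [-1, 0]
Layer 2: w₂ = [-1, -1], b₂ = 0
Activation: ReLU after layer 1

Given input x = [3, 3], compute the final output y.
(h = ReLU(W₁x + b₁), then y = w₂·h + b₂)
y = -5

Layer 1 pre-activation: z₁ = [5, 0]
After ReLU: h = [5, 0]
Layer 2 output: y = -1×5 + -1×0 + 0 = -5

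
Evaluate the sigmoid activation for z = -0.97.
0.2749

sigmoid(-0.97) = 1/(1 + e^(0.97)) = 1/(1 + 2.638) = 0.2749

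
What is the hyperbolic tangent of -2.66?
-0.9903

tanh(-2.66) = (e^(-2.66) - e^(2.66))/(e^(-2.66) + e^(2.66)) = -0.9903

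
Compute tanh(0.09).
0.08976

tanh(0.09) = (e^(0.09) - e^(-0.09))/(e^(0.09) + e^(-0.09)) = 0.08976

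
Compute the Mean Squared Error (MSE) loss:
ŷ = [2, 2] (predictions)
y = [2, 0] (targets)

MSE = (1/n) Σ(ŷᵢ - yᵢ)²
MSE = 2

MSE = (1/2)((2-2)² + (2-0)²) = (1/2)(0 + 4) = 2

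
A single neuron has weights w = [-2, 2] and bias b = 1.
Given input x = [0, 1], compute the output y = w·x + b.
y = 3

y = (-2)(0) + (2)(1) + 1 = 3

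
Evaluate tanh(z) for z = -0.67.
-0.585

tanh(-0.67) = (e^(-0.67) - e^(0.67))/(e^(-0.67) + e^(0.67)) = -0.585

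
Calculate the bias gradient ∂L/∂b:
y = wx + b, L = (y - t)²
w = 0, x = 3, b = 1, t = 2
∂L/∂b = -2

y = wx + b = (0)(3) + 1 = 1
∂L/∂y = 2(y - t) = 2(1 - 2) = -2
∂y/∂b = 1
∂L/∂b = ∂L/∂y · ∂y/∂b = -2 × 1 = -2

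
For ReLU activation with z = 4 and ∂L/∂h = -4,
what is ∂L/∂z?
∂L/∂z = -4

h = ReLU(4) = 4
Since z > 0: ∂h/∂z = 1
∂L/∂z = ∂L/∂h · ∂h/∂z = -4 × 1 = -4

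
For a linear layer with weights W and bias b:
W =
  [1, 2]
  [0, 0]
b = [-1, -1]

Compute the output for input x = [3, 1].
y = [4, -1]

Wx = [1×3 + 2×1, 0×3 + 0×1]
   = [5, 0]
y = Wx + b = [5 + -1, 0 + -1] = [4, -1]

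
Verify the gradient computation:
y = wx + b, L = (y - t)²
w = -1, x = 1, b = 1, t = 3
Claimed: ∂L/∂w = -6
Correct

y = (-1)(1) + 1 = 0
∂L/∂y = 2(y - t) = 2(0 - 3) = -6
∂y/∂w = x = 1
∂L/∂w = -6 × 1 = -6

Claimed value: -6
Correct: The correct gradient is -6.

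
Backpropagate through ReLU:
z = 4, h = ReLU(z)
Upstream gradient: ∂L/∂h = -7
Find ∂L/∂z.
∂L/∂z = -7

h = ReLU(4) = 4
Since z > 0: ∂h/∂z = 1
∂L/∂z = ∂L/∂h · ∂h/∂z = -7 × 1 = -7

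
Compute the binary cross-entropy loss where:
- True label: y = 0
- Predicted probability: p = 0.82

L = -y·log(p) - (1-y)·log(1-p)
L = 1.715

L = -0·log(0.82) - 1·log(0.18) = -log(0.18) = 1.715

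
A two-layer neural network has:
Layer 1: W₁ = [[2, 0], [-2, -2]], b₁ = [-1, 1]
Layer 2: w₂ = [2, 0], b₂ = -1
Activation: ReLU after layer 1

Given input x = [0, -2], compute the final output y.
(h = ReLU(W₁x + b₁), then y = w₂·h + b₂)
y = -1

Layer 1 pre-activation: z₁ = [-1, 5]
After ReLU: h = [0, 5]
Layer 2 output: y = 2×0 + 0×5 + -1 = -1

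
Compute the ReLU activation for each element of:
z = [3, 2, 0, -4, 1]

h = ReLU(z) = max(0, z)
h = [3, 2, 0, 0, 1]

ReLU applied element-wise: max(0,3)=3, max(0,2)=2, max(0,0)=0, max(0,-4)=0, max(0,1)=1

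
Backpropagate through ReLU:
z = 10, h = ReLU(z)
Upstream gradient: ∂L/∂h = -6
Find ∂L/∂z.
∂L/∂z = -6

h = ReLU(10) = 10
Since z > 0: ∂h/∂z = 1
∂L/∂z = ∂L/∂h · ∂h/∂z = -6 × 1 = -6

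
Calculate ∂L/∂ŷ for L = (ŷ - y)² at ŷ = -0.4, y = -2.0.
∂L/∂ŷ = 3.2

∂L/∂ŷ = 2(ŷ - y) = 2(-0.4 - -2.0) = 2(1.6) = 3.2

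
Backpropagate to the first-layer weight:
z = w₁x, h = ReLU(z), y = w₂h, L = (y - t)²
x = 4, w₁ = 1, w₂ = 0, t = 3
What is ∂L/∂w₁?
∂L/∂w₁ = 0

Forward pass:
z = w₁x = 1×4 = 4
h = ReLU(4) = 4
y = w₂h = 0×4 = 0

Backward pass:
∂L/∂y = 2(y - t) = 2(0 - 3) = -6
∂y/∂h = w₂ = 0
∂h/∂z = 1 (ReLU derivative)
∂z/∂w₁ = x = 4

∂L/∂w₁ = -6 × 0 × 1 × 4 = 0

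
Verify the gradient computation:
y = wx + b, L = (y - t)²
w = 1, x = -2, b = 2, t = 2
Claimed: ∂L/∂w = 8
Correct

y = (1)(-2) + 2 = 0
∂L/∂y = 2(y - t) = 2(0 - 2) = -4
∂y/∂w = x = -2
∂L/∂w = -4 × -2 = 8

Claimed value: 8
Correct: The correct gradient is 8.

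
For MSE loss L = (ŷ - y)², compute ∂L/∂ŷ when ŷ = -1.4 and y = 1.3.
∂L/∂ŷ = -5.4

∂L/∂ŷ = 2(ŷ - y) = 2(-1.4 - 1.3) = 2(-2.7) = -5.4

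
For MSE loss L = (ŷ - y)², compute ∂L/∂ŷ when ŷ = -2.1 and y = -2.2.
∂L/∂ŷ = 0.2

∂L/∂ŷ = 2(ŷ - y) = 2(-2.1 - -2.2) = 2(0.1) = 0.2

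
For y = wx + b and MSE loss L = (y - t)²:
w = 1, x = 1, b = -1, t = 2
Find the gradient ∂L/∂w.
∂L/∂w = -4

y = wx + b = (1)(1) + -1 = 0
∂L/∂y = 2(y - t) = 2(0 - 2) = -4
∂y/∂w = x = 1
∂L/∂w = ∂L/∂y · ∂y/∂w = -4 × 1 = -4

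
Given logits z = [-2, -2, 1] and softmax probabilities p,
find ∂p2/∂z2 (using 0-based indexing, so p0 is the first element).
∂p2/∂z2 = 0.08236

p = softmax(z) = [0.04528, 0.04528, 0.9094]
p2 = 0.9094

∂p2/∂z2 = p2(1 - p2) = 0.9094 × (1 - 0.9094) = 0.08236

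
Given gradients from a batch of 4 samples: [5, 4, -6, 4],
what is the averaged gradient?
Average gradient = 1.75

Average = (1/4)(5 + 4 + -6 + 4) = 7/4 = 1.75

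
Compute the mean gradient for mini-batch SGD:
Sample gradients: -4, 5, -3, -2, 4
Average gradient = 0

Average = (1/5)(-4 + 5 + -3 + -2 + 4) = 0/5 = 0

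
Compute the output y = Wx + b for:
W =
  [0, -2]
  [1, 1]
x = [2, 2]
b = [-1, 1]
y = [-5, 5]

Wx = [0×2 + -2×2, 1×2 + 1×2]
   = [-4, 4]
y = Wx + b = [-4 + -1, 4 + 1] = [-5, 5]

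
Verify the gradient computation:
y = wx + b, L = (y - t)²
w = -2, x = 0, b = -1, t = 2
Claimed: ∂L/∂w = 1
Incorrect

y = (-2)(0) + -1 = -1
∂L/∂y = 2(y - t) = 2(-1 - 2) = -6
∂y/∂w = x = 0
∂L/∂w = -6 × 0 = 0

Claimed value: 1
Incorrect: The correct gradient is 0.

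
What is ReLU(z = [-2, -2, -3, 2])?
h = [0, 0, 0, 2]

ReLU applied element-wise: max(0,-2)=0, max(0,-2)=0, max(0,-3)=0, max(0,2)=2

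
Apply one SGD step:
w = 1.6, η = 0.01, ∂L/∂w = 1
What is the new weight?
w_new = 1.59

w_new = w - η·∂L/∂w = 1.6 - 0.01×(1) = 1.6 - (0.01) = 1.59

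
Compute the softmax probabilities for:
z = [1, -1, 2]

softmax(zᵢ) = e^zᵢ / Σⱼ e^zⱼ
p = [0.2595, 0.0351, 0.7054]

exp(z) = [2.718, 0.3679, 7.389]
Sum = 10.48
p = [0.2595, 0.0351, 0.7054]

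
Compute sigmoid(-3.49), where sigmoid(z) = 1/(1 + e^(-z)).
0.0296

sigmoid(-3.49) = 1/(1 + e^(3.49)) = 1/(1 + 32.79) = 0.0296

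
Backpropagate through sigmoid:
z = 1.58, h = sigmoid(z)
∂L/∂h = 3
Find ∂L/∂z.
∂L/∂z = 0.4249

σ(1.58) = 0.8292
σ'(1.58) = σ(1.58)(1 - σ(1.58)) = 0.8292 × 0.1708 = 0.1416
∂L/∂z = ∂L/∂h · σ'(z) = 3 × 0.1416 = 0.4249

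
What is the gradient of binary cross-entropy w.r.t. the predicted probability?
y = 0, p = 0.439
∂L/∂p = 1.783

∂L/∂p = -y/p + (1-y)/(1-p) = 0 + 1/0.561 = 1.783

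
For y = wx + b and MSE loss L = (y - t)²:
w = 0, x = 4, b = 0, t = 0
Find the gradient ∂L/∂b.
∂L/∂b = 0

y = wx + b = (0)(4) + 0 = 0
∂L/∂y = 2(y - t) = 2(0 - 0) = 0
∂y/∂b = 1
∂L/∂b = ∂L/∂y · ∂y/∂b = 0 × 1 = 0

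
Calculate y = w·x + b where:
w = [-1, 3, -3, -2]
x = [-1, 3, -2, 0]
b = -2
y = 14

y = (-1)(-1) + (3)(3) + (-3)(-2) + (-2)(0) + -2 = 14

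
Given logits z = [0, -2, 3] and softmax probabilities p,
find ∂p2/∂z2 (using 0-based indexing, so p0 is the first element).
∂p2/∂z2 = 0.05064

p = softmax(z) = [0.04712, 0.006377, 0.9465]
p2 = 0.9465

∂p2/∂z2 = p2(1 - p2) = 0.9465 × (1 - 0.9465) = 0.05064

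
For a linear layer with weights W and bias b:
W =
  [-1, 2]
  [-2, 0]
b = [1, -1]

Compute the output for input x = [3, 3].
y = [4, -7]

Wx = [-1×3 + 2×3, -2×3 + 0×3]
   = [3, -6]
y = Wx + b = [3 + 1, -6 + -1] = [4, -7]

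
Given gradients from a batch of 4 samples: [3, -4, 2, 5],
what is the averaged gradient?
Average gradient = 1.5

Average = (1/4)(3 + -4 + 2 + 5) = 6/4 = 1.5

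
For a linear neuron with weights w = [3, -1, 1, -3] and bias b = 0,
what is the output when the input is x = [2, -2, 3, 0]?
y = 11

y = (3)(2) + (-1)(-2) + (1)(3) + (-3)(0) + 0 = 11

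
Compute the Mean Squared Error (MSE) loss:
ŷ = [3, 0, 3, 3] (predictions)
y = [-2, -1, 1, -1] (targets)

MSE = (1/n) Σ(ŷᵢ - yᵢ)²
MSE = 11.5

MSE = (1/4)((3--2)² + (0--1)² + (3-1)² + (3--1)²) = (1/4)(25 + 1 + 4 + 16) = 11.5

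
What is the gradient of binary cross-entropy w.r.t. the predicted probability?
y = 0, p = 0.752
∂L/∂p = 4.032

∂L/∂p = -y/p + (1-y)/(1-p) = 0 + 1/0.248 = 4.032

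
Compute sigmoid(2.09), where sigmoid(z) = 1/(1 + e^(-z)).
0.8899

sigmoid(2.09) = 1/(1 + e^(-2.09)) = 1/(1 + 0.1237) = 0.8899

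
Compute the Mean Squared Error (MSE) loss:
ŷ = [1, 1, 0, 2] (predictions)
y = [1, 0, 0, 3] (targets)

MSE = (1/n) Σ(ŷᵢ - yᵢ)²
MSE = 0.5

MSE = (1/4)((1-1)² + (1-0)² + (0-0)² + (2-3)²) = (1/4)(0 + 1 + 0 + 1) = 0.5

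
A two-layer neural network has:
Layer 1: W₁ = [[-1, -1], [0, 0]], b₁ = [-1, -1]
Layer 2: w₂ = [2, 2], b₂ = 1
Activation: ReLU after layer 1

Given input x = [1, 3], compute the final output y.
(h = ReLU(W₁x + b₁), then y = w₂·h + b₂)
y = 1

Layer 1 pre-activation: z₁ = [-5, -1]
After ReLU: h = [0, 0]
Layer 2 output: y = 2×0 + 2×0 + 1 = 1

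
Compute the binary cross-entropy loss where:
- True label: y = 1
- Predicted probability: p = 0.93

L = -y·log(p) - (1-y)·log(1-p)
L = 0.07257

L = -1·log(0.93) - 0·log(0.07) = -log(0.93) = 0.07257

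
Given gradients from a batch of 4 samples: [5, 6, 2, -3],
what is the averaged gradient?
Average gradient = 2.5

Average = (1/4)(5 + 6 + 2 + -3) = 10/4 = 2.5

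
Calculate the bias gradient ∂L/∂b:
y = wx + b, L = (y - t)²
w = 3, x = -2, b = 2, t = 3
∂L/∂b = -14

y = wx + b = (3)(-2) + 2 = -4
∂L/∂y = 2(y - t) = 2(-4 - 3) = -14
∂y/∂b = 1
∂L/∂b = ∂L/∂y · ∂y/∂b = -14 × 1 = -14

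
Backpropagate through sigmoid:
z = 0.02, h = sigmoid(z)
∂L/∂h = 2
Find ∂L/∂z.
∂L/∂z = 0.5

σ(0.02) = 0.505
σ'(0.02) = σ(0.02)(1 - σ(0.02)) = 0.505 × 0.495 = 0.25
∂L/∂z = ∂L/∂h · σ'(z) = 2 × 0.25 = 0.5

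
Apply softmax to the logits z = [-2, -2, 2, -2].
p = [0.0174, 0.0174, 0.9479, 0.0174]

exp(z) = [0.1353, 0.1353, 7.389, 0.1353]
Sum = 7.795
p = [0.0174, 0.0174, 0.9479, 0.0174]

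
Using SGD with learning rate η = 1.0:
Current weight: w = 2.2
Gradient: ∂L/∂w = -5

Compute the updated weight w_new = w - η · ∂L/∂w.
w_new = 7.2

w_new = w - η·∂L/∂w = 2.2 - 1.0×(-5) = 2.2 - (-5) = 7.2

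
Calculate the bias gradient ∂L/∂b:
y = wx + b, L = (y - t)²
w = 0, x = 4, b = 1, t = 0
∂L/∂b = 2

y = wx + b = (0)(4) + 1 = 1
∂L/∂y = 2(y - t) = 2(1 - 0) = 2
∂y/∂b = 1
∂L/∂b = ∂L/∂y · ∂y/∂b = 2 × 1 = 2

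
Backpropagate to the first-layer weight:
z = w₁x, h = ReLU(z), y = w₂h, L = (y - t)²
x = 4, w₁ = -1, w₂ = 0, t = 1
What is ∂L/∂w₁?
∂L/∂w₁ = 0

Forward pass:
z = w₁x = -1×4 = -4
h = ReLU(-4) = 0
y = w₂h = 0×0 = 0

Backward pass:
∂L/∂y = 2(y - t) = 2(0 - 1) = -2
∂y/∂h = w₂ = 0
∂h/∂z = 0 (ReLU derivative)
∂z/∂w₁ = x = 4

∂L/∂w₁ = -2 × 0 × 0 × 4 = 0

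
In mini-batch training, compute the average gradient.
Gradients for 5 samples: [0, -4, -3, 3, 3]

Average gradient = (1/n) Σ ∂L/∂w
Average gradient = -0.2

Average = (1/5)(0 + -4 + -3 + 3 + 3) = -1/5 = -0.2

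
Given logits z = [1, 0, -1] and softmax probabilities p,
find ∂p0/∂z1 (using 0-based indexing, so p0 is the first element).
∂p0/∂z1 = -0.1628

p = softmax(z) = [0.6652, 0.2447, 0.09003]
p0 = 0.6652, p1 = 0.2447

∂p0/∂z1 = -p0 × p1 = -0.6652 × 0.2447 = -0.1628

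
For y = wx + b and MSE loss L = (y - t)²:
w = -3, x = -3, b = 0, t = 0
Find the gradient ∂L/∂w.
∂L/∂w = -54

y = wx + b = (-3)(-3) + 0 = 9
∂L/∂y = 2(y - t) = 2(9 - 0) = 18
∂y/∂w = x = -3
∂L/∂w = ∂L/∂y · ∂y/∂w = 18 × -3 = -54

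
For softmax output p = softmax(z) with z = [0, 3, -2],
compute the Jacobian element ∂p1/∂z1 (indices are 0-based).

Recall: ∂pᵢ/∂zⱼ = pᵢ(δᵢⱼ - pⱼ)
∂p1/∂z1 = 0.05064

p = softmax(z) = [0.04712, 0.9465, 0.006377]
p1 = 0.9465

∂p1/∂z1 = p1(1 - p1) = 0.9465 × (1 - 0.9465) = 0.05064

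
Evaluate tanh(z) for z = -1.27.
-0.8538

tanh(-1.27) = (e^(-1.27) - e^(1.27))/(e^(-1.27) + e^(1.27)) = -0.8538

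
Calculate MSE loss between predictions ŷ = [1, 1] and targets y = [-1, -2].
MSE = 6.5

MSE = (1/2)((1--1)² + (1--2)²) = (1/2)(4 + 9) = 6.5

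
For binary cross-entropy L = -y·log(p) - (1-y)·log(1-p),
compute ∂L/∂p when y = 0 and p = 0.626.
∂L/∂p = 2.674

∂L/∂p = -y/p + (1-y)/(1-p) = 0 + 1/0.374 = 2.674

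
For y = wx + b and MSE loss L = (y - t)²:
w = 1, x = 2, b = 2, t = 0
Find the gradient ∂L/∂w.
∂L/∂w = 16

y = wx + b = (1)(2) + 2 = 4
∂L/∂y = 2(y - t) = 2(4 - 0) = 8
∂y/∂w = x = 2
∂L/∂w = ∂L/∂y · ∂y/∂w = 8 × 2 = 16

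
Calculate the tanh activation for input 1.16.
0.821

tanh(1.16) = (e^(1.16) - e^(-1.16))/(e^(1.16) + e^(-1.16)) = 0.821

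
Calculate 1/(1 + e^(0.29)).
0.428

sigmoid(-0.29) = 1/(1 + e^(0.29)) = 1/(1 + 1.336) = 0.428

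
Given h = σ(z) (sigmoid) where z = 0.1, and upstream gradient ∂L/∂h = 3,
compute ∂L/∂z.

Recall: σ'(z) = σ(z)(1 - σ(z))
∂L/∂z = 0.7481

σ(0.1) = 0.525
σ'(0.1) = σ(0.1)(1 - σ(0.1)) = 0.525 × 0.475 = 0.2494
∂L/∂z = ∂L/∂h · σ'(z) = 3 × 0.2494 = 0.7481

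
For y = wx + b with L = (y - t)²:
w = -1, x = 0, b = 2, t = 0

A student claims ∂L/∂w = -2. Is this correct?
Incorrect

y = (-1)(0) + 2 = 2
∂L/∂y = 2(y - t) = 2(2 - 0) = 4
∂y/∂w = x = 0
∂L/∂w = 4 × 0 = 0

Claimed value: -2
Incorrect: The correct gradient is 0.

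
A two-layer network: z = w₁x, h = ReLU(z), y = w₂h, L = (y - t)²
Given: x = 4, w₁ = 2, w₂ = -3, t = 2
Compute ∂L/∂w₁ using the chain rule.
∂L/∂w₁ = 624

Forward pass:
z = w₁x = 2×4 = 8
h = ReLU(8) = 8
y = w₂h = -3×8 = -24

Backward pass:
∂L/∂y = 2(y - t) = 2(-24 - 2) = -52
∂y/∂h = w₂ = -3
∂h/∂z = 1 (ReLU derivative)
∂z/∂w₁ = x = 4

∂L/∂w₁ = -52 × -3 × 1 × 4 = 624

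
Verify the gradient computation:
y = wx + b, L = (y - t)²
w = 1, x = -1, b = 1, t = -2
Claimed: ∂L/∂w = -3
Incorrect

y = (1)(-1) + 1 = 0
∂L/∂y = 2(y - t) = 2(0 - -2) = 4
∂y/∂w = x = -1
∂L/∂w = 4 × -1 = -4

Claimed value: -3
Incorrect: The correct gradient is -4.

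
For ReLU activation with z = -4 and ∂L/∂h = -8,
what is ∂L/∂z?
∂L/∂z = 0

h = ReLU(-4) = 0
Since z < 0: ∂h/∂z = 0
∂L/∂z = ∂L/∂h · ∂h/∂z = -8 × 0 = 0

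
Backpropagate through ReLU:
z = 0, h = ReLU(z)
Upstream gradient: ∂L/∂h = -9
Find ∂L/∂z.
∂L/∂z = 0

h = ReLU(0) = 0
At z = 0: ∂h/∂z = 0 (by convention)
∂L/∂z = ∂L/∂h · ∂h/∂z = -9 × 0 = 0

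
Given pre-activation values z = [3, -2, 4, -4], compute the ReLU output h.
h = [3, 0, 4, 0]

ReLU applied element-wise: max(0,3)=3, max(0,-2)=0, max(0,4)=4, max(0,-4)=0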